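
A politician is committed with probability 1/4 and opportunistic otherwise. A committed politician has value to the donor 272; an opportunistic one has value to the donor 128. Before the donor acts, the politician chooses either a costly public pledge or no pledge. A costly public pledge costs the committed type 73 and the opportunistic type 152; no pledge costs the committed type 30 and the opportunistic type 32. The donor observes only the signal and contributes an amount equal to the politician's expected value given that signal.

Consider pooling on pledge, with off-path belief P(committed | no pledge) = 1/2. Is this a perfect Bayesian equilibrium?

At the pooled signal (pledge) the donor holds the prior 1/4 and pays 1/4·272 + 3/4·128 = 164. Off-path (no pledge) belief 1/2 gives 1/2·272 + 1/2·128 = 200.
Committed: pledge gives 164 − 73 = 91; no pledge gives 200 − 30 = 170. Deviates. ✗
Opportunistic: pledge gives 164 − 152 = 12; no pledge gives 200 − 32 = 168. Deviates. ✗

No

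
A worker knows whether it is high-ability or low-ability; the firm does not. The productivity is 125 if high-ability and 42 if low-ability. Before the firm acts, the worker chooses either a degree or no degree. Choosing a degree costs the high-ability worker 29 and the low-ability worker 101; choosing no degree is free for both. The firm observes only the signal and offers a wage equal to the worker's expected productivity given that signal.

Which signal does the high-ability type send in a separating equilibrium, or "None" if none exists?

Try high-ability → degree, low-ability → no degree:
  If types separate, degree earns payment 125 and no degree earns 42.
  High-ability: degree gives 125 − 29 = 96; no degree gives 42 − 0 = 42. No deviation. ✓
  Low-ability: no degree gives 42 − 0 = 42; degree gives 125 − 101 = 24. No deviation. ✓
Both hold — the high-ability type sends degree.

degree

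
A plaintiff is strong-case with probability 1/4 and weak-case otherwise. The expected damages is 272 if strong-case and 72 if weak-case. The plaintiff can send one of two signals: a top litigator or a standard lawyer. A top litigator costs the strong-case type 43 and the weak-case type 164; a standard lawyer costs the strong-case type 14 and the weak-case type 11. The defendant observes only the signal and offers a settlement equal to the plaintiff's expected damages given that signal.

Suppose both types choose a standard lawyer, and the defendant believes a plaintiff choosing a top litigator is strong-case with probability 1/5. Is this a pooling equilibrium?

On the equilibrium path (standard lawyer) the defendant holds the prior 1/4 and pays 1/4·272 + 3/4·72 = 122. Off-path (top litigator) belief 1/5 gives 1/5·272 + 4/5·72 = 112.
Strong-case: standard lawyer gives 122 − 14 = 108; top litigator gives 112 − 43 = 69. Stays. ✓
Weak-case: standard lawyer gives 122 − 11 = 111; top litigator gives 112 − 164 = -52. Stays. ✓
Beliefs are Bayes-consistent on-path and both types best-respond.

Yes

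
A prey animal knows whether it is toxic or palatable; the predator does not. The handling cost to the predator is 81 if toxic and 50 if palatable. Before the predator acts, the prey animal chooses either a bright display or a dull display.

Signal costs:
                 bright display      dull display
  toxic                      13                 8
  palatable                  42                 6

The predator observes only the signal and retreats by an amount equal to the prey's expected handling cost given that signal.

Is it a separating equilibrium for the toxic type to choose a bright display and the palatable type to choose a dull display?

Under separation the predator infers type exactly: bright display → toxic (pays 81), dull display → palatable (pays 50).
Toxic: bright display gives 81 − 13 = 68; dull display gives 50 − 8 = 42. No deviation. ✓
Palatable: dull display gives 50 − 6 = 44; bright display gives 81 − 42 = 39. No deviation. ✓
Neither type gains from mimicking the other.

Yes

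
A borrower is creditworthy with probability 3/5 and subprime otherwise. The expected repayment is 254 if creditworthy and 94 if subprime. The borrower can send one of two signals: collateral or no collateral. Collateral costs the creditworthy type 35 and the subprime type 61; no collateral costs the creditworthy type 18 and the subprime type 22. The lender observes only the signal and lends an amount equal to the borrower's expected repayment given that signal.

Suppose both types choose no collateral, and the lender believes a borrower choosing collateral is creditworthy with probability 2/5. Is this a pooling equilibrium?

Yes

On the equilibrium path (no collateral) the lender holds the prior 3/5 and pays 3/5·254 + 2/5·94 = 190. Off-path (collateral) belief 2/5 gives 2/5·254 + 3/5·94 = 158.
Creditworthy: no collateral gives 190 − 18 = 172; collateral gives 158 − 35 = 123. Stays. ✓
Subprime: no collateral gives 190 − 22 = 168; collateral gives 158 − 61 = 97. Stays. ✓
Beliefs are Bayes-consistent on-path and both types best-respond.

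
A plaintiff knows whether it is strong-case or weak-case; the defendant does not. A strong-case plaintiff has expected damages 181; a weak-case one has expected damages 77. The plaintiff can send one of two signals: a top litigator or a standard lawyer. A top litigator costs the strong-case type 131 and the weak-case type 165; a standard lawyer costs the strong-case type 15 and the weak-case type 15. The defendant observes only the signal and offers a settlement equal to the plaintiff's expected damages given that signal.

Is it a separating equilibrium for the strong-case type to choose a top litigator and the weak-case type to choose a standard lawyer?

If types separate, top litigator earns payment 181 and standard lawyer earns 77.
Strong-case: top litigator gives 181 − 131 = 50; standard lawyer gives 77 − 15 = 62. Would deviate. ✗
Weak-case: standard lawyer gives 77 − 15 = 62; top litigator gives 181 − 165 = 16. No deviation. ✓

No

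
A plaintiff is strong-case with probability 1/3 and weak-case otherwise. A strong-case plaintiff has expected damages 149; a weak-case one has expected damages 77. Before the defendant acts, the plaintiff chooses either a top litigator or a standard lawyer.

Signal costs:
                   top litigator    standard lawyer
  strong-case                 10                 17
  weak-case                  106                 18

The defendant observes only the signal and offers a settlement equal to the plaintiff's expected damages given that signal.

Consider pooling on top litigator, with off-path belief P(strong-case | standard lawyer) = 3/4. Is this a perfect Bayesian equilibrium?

No

On the equilibrium path (top litigator) the defendant holds the prior 1/3 and pays 1/3·149 + 2/3·77 = 101. Off-path (standard lawyer) belief 3/4 gives 3/4·149 + 1/4·77 = 131.
Strong-case: top litigator gives 101 − 10 = 91; standard lawyer gives 131 − 17 = 114. Deviates. ✗
Weak-case: top litigator gives 101 − 106 = -5; standard lawyer gives 131 − 18 = 113. Deviates. ✗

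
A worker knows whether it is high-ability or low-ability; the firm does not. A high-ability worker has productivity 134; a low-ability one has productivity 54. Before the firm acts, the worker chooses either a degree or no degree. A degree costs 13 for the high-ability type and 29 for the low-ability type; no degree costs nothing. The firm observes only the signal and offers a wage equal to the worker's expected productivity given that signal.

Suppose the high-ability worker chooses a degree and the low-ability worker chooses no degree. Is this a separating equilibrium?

No

If types separate, degree earns payment 134 and no degree earns 54.
High-ability: degree gives 134 − 13 = 121; no degree gives 54 − 0 = 54. No deviation. ✓
Low-ability: no degree gives 54 − 0 = 54; degree gives 134 − 29 = 105. Would deviate. ✗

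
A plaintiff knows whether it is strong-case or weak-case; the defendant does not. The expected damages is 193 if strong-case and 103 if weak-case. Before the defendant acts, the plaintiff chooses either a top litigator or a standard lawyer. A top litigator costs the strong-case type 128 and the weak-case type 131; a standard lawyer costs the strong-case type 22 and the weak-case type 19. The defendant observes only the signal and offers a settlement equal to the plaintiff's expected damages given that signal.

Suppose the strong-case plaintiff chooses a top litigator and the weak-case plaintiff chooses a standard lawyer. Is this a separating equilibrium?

No

If types separate, top litigator earns payment 193 and standard lawyer earns 103.
Strong-case: top litigator gives 193 − 128 = 65; standard lawyer gives 103 − 22 = 81. Would deviate. ✗
Weak-case: standard lawyer gives 103 − 19 = 84; top litigator gives 193 − 131 = 62. No deviation. ✓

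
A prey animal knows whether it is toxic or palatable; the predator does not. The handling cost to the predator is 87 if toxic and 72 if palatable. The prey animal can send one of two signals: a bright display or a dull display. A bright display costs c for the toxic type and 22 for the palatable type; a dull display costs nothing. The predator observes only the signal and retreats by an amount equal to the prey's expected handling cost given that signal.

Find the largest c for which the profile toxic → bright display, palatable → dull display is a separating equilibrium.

Under separation: bright display → toxic (pays 87); dull display → palatable (pays 72).
Palatable: 72 − 0 = 72 ≥ 87 − 22 = 65. Holds regardless of c. ✓
Toxic: 87 − c ≥ 72 − 0, so c ≤ 87 − 72 = 15.

15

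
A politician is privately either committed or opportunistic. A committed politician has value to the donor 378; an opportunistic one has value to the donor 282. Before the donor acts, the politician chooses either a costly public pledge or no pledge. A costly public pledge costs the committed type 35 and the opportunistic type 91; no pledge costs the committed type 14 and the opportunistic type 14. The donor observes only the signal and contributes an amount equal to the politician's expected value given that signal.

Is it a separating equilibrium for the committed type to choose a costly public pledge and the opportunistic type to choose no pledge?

No

If types separate, pledge earns payment 378 and no pledge earns 282.
Committed: pledge gives 378 − 35 = 343; no pledge gives 282 − 14 = 268. No deviation. ✓
Opportunistic: no pledge gives 282 − 14 = 268; pledge gives 378 − 91 = 287. Would deviate. ✗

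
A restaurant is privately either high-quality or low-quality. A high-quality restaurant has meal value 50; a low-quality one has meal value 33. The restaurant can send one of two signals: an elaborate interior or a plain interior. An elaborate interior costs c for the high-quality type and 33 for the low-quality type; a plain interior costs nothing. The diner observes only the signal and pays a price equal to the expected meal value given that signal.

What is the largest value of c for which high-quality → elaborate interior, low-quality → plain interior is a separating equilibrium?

Under separation: elaborate interior → high-quality (pays 50); plain interior → low-quality (pays 33).
Low-quality: 33 − 0 = 33 ≥ 50 − 33 = 17. Holds regardless of c. ✓
High-quality: 50 − c ≥ 33 − 0, so c ≤ 50 − 33 = 17.

17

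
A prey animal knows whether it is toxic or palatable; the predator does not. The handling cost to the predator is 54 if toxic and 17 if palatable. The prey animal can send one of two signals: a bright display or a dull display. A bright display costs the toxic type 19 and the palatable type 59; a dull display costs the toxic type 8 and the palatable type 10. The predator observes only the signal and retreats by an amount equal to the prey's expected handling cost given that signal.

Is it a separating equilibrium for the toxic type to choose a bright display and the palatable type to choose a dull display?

Under separation the predator infers type exactly: bright display → toxic (pays 54), dull display → palatable (pays 17).
Toxic: bright display gives 54 − 19 = 35; dull display gives 17 − 8 = 9. No deviation. ✓
Palatable: dull display gives 17 − 10 = 7; bright display gives 54 − 59 = -5. No deviation. ✓
Neither type gains from mimicking the other.

Yes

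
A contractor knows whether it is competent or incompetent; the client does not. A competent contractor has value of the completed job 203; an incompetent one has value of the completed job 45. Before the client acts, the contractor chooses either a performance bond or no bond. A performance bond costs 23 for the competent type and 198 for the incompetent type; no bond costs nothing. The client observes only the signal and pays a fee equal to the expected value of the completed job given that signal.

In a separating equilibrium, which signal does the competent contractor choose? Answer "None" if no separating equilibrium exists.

bond

Try competent → bond, incompetent → no bond:
  If types separate, bond earns payment 203 and no bond earns 45.
  Competent: bond gives 203 − 23 = 180; no bond gives 45 − 0 = 45. No deviation. ✓
  Incompetent: no bond gives 45 − 0 = 45; bond gives 203 − 198 = 5. No deviation. ✓
Both hold — the competent type sends bond.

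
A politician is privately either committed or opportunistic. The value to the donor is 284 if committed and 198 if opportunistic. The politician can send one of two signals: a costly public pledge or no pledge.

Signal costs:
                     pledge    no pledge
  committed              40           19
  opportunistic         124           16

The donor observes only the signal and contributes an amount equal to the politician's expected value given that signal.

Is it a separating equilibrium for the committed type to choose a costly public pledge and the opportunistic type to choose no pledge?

If types separate, pledge earns payment 284 and no pledge earns 198.
Committed: pledge gives 284 − 40 = 244; no pledge gives 198 − 19 = 179. No deviation. ✓
Opportunistic: no pledge gives 198 − 16 = 182; pledge gives 284 − 124 = 160. No deviation. ✓
Both incentive constraints hold.

Yes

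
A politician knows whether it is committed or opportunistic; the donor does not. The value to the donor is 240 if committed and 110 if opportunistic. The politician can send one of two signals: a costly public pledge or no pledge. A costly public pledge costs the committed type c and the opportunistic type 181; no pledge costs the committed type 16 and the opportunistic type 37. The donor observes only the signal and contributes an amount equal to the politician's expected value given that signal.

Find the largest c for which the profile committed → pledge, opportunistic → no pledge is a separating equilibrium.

146

Under separation: pledge → committed (pays 240); no pledge → opportunistic (pays 110).
Opportunistic: 110 − 37 = 73 ≥ 240 − 181 = 59. Holds regardless of c. ✓
Committed: 240 − c ≥ 110 − 16, so c ≤ 240 − 94 = 146.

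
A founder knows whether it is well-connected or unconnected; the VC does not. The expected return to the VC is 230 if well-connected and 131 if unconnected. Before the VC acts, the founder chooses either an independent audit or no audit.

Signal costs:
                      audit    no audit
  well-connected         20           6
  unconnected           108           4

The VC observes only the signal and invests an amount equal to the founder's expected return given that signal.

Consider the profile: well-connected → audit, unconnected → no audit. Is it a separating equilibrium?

Yes

Under separation the VC infers type exactly: audit → well-connected (pays 230), no audit → unconnected (pays 131).
Well-connected: audit gives 230 − 20 = 210; no audit gives 131 − 6 = 125. No deviation. ✓
Unconnected: no audit gives 131 − 4 = 127; audit gives 230 − 108 = 122. No deviation. ✓
Both incentive constraints hold.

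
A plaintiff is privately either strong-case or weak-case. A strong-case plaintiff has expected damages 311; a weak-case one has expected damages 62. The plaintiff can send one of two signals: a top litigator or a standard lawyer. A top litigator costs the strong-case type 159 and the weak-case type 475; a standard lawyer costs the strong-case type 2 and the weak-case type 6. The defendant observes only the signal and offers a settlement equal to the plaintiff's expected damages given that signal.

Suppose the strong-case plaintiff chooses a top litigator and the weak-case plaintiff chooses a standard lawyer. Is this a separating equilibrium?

Yes

If types separate, top litigator earns payment 311 and standard lawyer earns 62.
Strong-case: top litigator gives 311 − 159 = 152; standard lawyer gives 62 − 2 = 60. No deviation. ✓
Weak-case: standard lawyer gives 62 − 6 = 56; top litigator gives 311 − 475 = -164. No deviation. ✓
Both incentive constraints hold.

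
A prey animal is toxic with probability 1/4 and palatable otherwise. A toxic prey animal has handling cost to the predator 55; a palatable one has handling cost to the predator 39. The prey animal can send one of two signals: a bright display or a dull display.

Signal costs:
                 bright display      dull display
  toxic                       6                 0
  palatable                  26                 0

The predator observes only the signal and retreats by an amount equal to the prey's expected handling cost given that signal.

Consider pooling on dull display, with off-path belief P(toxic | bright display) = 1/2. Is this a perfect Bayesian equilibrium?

Yes

At the pooled signal (dull display) the predator holds the prior 1/4 and pays 1/4·55 + 3/4·39 = 43. Off-path (bright display) belief 1/2 gives 1/2·55 + 1/2·39 = 47.
Toxic: dull display gives 43 − 0 = 43; bright display gives 47 − 6 = 41. Stays. ✓
Palatable: dull display gives 43 − 0 = 43; bright display gives 47 − 26 = 21. Stays. ✓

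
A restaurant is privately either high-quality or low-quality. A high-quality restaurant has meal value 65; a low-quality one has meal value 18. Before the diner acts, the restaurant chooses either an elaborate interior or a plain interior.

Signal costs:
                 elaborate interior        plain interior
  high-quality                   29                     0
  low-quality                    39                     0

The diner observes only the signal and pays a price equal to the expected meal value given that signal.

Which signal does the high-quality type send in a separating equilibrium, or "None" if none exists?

None

Try high-quality → elaborate interior, low-quality → plain interior:
  Under separation the diner infers type exactly: elaborate interior → high-quality (pays 65), plain interior → low-quality (pays 18).
  High-quality: elaborate interior gives 65 − 29 = 36; plain interior gives 18 − 0 = 18. No deviation. ✓
  Low-quality: plain interior gives 18 − 0 = 18; elaborate interior gives 65 − 39 = 26. Would deviate. ✗
Try high-quality → plain interior, low-quality → elaborate interior:
  Under separation the diner infers type exactly: plain interior → high-quality (pays 65), elaborate interior → low-quality (pays 18).
  High-quality: plain interior gives 65 − 0 = 65; elaborate interior gives 18 − 29 = -11. No deviation. ✓
  Low-quality: elaborate interior gives 18 − 39 = -21; plain interior gives 65 − 0 = 65. Would deviate. ✗
Neither assignment is incentive-compatible.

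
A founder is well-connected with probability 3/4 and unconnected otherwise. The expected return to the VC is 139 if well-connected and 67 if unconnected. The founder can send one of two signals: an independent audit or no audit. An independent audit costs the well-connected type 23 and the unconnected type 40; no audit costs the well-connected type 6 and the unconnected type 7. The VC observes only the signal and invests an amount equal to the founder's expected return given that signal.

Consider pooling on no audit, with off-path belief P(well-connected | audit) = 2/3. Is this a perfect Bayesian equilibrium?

At the pooled signal (no audit) the VC holds the prior 3/4 and pays 3/4·139 + 1/4·67 = 121. Off-path (audit) belief 2/3 gives 2/3·139 + 1/3·67 = 115.
Well-connected: no audit gives 121 − 6 = 115; audit gives 115 − 23 = 92. Stays. ✓
Unconnected: no audit gives 121 − 7 = 114; audit gives 115 − 40 = 75. Stays. ✓

Yes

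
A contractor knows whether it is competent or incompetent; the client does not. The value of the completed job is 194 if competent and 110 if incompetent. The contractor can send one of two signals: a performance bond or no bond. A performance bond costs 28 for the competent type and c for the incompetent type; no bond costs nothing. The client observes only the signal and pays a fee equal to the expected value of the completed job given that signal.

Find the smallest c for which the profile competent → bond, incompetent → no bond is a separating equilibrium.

84

Under separation: bond → competent (pays 194); no bond → incompetent (pays 110).
Competent: 194 − 28 = 166 ≥ 110 − 0 = 110. Holds regardless of c. ✓
Incompetent: 110 − 0 ≥ 194 − c, so c ≥ 194 − 110 = 84.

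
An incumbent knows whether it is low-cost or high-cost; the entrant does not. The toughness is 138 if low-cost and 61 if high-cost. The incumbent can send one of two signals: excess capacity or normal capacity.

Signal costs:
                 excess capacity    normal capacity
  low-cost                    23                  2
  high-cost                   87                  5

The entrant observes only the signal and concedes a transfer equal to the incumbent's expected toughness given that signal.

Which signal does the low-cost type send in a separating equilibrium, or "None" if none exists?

excess capacity

Try low-cost → excess capacity, high-cost → normal capacity:
  If types separate, excess capacity earns payment 138 and normal capacity earns 61.
  Low-cost: excess capacity gives 138 − 23 = 115; normal capacity gives 61 − 2 = 59. No deviation. ✓
  High-cost: normal capacity gives 61 − 5 = 56; excess capacity gives 138 − 87 = 51. No deviation. ✓
Both hold — the low-cost type sends excess capacity.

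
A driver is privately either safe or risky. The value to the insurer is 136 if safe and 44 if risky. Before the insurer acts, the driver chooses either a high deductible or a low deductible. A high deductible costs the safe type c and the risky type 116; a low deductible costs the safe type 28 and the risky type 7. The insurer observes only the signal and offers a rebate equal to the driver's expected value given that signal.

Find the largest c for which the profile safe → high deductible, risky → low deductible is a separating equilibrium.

120

Under separation: high deductible → safe (pays 136); low deductible → risky (pays 44).
Risky: 44 − 7 = 37 ≥ 136 − 116 = 20. Holds regardless of c. ✓
Safe: 136 − c ≥ 44 − 28, so c ≤ 136 − 16 = 120.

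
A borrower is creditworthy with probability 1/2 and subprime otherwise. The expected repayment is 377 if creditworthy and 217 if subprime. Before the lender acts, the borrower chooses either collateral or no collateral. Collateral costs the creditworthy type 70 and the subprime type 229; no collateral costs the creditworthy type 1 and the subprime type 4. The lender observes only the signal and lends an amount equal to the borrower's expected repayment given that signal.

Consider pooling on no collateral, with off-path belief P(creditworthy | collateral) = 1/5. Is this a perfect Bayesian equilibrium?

At the pooled signal (no collateral) the lender holds the prior 1/2 and pays 1/2·377 + 1/2·217 = 297. Off-path (collateral) belief 1/5 gives 1/5·377 + 4/5·217 = 249.
Creditworthy: no collateral gives 297 − 1 = 296; collateral gives 249 − 70 = 179. Stays. ✓
Subprime: no collateral gives 297 − 4 = 293; collateral gives 249 − 229 = 20. Stays. ✓

Yes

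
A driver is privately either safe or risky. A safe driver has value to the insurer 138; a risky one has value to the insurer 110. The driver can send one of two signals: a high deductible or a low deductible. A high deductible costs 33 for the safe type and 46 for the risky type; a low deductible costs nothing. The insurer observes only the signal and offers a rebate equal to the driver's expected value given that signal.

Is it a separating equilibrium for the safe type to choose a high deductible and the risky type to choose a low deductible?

If types separate, high deductible earns payment 138 and low deductible earns 110.
Safe: high deductible gives 138 − 33 = 105; low deductible gives 110 − 0 = 110. Would deviate. ✗
Risky: low deductible gives 110 − 0 = 110; high deductible gives 138 − 46 = 92. No deviation. ✓

No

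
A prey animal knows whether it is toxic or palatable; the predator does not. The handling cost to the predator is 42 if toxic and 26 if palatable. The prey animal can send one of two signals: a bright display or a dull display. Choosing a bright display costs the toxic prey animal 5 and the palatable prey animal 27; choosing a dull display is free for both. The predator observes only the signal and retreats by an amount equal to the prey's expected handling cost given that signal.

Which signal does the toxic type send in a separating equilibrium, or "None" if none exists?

bright display

Try toxic → bright display, palatable → dull display:
  If types separate, bright display earns payment 42 and dull display earns 26.
  Toxic: bright display gives 42 − 5 = 37; dull display gives 26 − 0 = 26. No deviation. ✓
  Palatable: dull display gives 26 − 0 = 26; bright display gives 42 − 27 = 15. No deviation. ✓
Both hold — the toxic type sends bright display.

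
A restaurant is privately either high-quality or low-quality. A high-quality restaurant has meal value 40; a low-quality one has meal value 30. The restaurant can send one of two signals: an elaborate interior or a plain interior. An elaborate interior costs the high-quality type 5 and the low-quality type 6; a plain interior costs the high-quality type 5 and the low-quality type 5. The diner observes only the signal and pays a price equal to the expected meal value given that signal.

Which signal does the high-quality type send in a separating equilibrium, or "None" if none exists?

None

Try high-quality → elaborate interior, low-quality → plain interior:
  Under separation the diner infers type exactly: elaborate interior → high-quality (pays 40), plain interior → low-quality (pays 30).
  High-quality: elaborate interior gives 40 − 5 = 35; plain interior gives 30 − 5 = 25. No deviation. ✓
  Low-quality: plain interior gives 30 − 5 = 25; elaborate interior gives 40 − 6 = 34. Would deviate. ✗
Try high-quality → plain interior, low-quality → elaborate interior:
  Under separation the diner infers type exactly: plain interior → high-quality (pays 40), elaborate interior → low-quality (pays 30).
  High-quality: plain interior gives 40 − 5 = 35; elaborate interior gives 30 − 5 = 25. No deviation. ✓
  Low-quality: elaborate interior gives 30 − 6 = 24; plain interior gives 40 − 5 = 35. Would deviate. ✗
Neither assignment is incentive-compatible.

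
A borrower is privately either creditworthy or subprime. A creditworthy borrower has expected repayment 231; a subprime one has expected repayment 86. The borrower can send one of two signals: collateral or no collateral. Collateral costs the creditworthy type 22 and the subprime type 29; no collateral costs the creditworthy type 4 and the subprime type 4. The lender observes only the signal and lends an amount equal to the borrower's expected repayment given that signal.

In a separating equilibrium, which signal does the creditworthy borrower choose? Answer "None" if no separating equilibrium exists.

None

Try creditworthy → collateral, subprime → no collateral:
  If types separate, collateral earns payment 231 and no collateral earns 86.
  Creditworthy: collateral gives 231 − 22 = 209; no collateral gives 86 − 4 = 82. No deviation. ✓
  Subprime: no collateral gives 86 − 4 = 82; collateral gives 231 − 29 = 202. Would deviate. ✗
Try creditworthy → no collateral, subprime → collateral:
  If types separate, no collateral earns payment 231 and collateral earns 86.
  Creditworthy: no collateral gives 231 − 4 = 227; collateral gives 86 − 22 = 64. No deviation. ✓
  Subprime: collateral gives 86 − 29 = 57; no collateral gives 231 − 4 = 227. Would deviate. ✗
Neither assignment is incentive-compatible.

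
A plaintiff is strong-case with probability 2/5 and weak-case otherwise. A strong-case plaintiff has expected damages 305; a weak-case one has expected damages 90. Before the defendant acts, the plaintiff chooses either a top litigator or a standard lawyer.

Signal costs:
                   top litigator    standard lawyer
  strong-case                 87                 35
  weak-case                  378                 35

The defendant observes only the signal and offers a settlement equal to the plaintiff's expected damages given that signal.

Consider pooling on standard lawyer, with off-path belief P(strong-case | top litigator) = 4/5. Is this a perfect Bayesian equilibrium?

At the pooled signal (standard lawyer) the defendant holds the prior 2/5 and pays 2/5·305 + 3/5·90 = 176. Off-path (top litigator) belief 4/5 gives 4/5·305 + 1/5·90 = 262.
Strong-case: standard lawyer gives 176 − 35 = 141; top litigator gives 262 − 87 = 175. Deviates. ✗
Weak-case: standard lawyer gives 176 − 35 = 141; top litigator gives 262 − 378 = -116. Stays. ✓

No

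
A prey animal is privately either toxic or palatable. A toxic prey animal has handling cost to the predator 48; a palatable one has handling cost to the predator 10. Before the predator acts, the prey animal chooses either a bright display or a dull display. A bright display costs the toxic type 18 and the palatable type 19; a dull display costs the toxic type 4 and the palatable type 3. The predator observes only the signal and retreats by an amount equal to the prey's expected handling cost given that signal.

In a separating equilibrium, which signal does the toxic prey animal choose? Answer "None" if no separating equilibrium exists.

Try toxic → bright display, palatable → dull display:
  If types separate, bright display earns payment 48 and dull display earns 10.
  Toxic: bright display gives 48 − 18 = 30; dull display gives 10 − 4 = 6. No deviation. ✓
  Palatable: dull display gives 10 − 3 = 7; bright display gives 48 − 19 = 29. Would deviate. ✗
Try toxic → dull display, palatable → bright display:
  If types separate, dull display earns payment 48 and bright display earns 10.
  Toxic: dull display gives 48 − 4 = 44; bright display gives 10 − 18 = -8. No deviation. ✓
  Palatable: bright display gives 10 − 19 = -9; dull display gives 48 − 3 = 45. Would deviate. ✗
Neither assignment is incentive-compatible.

None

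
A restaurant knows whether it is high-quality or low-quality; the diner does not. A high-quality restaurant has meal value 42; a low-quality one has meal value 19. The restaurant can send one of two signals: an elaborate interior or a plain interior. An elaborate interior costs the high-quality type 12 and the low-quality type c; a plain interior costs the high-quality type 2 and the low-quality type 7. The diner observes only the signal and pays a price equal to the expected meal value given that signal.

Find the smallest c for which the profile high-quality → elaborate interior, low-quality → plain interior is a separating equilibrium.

30

Under separation: elaborate interior → high-quality (pays 42); plain interior → low-quality (pays 19).
High-quality: 42 − 12 = 30 ≥ 19 − 2 = 17. Holds regardless of c. ✓
Low-quality: 19 − 7 ≥ 42 − c, so c ≥ 42 − 12 = 30.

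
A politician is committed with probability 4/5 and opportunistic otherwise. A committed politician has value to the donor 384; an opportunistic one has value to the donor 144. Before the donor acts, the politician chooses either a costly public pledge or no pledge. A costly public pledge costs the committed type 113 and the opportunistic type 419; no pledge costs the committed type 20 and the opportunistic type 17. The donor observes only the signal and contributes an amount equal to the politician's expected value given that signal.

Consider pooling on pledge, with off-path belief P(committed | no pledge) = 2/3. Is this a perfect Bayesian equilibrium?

At the pooled signal (pledge) the donor holds the prior 4/5 and pays 4/5·384 + 1/5·144 = 336. Off-path (no pledge) belief 2/3 gives 2/3·384 + 1/3·144 = 304.
Committed: pledge gives 336 − 113 = 223; no pledge gives 304 − 20 = 284. Deviates. ✗
Opportunistic: pledge gives 336 − 419 = -83; no pledge gives 304 − 17 = 287. Deviates. ✗

No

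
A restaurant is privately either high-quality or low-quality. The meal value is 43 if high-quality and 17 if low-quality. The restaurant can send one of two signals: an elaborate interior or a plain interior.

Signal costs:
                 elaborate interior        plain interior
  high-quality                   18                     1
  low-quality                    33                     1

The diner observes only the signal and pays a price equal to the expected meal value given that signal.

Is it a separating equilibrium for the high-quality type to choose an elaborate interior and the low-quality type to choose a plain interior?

If types separate, elaborate interior earns payment 43 and plain interior earns 17.
High-quality: elaborate interior gives 43 − 18 = 25; plain interior gives 17 − 1 = 16. No deviation. ✓
Low-quality: plain interior gives 17 − 1 = 16; elaborate interior gives 43 − 33 = 10. No deviation. ✓
Neither type gains from mimicking the other.

Yes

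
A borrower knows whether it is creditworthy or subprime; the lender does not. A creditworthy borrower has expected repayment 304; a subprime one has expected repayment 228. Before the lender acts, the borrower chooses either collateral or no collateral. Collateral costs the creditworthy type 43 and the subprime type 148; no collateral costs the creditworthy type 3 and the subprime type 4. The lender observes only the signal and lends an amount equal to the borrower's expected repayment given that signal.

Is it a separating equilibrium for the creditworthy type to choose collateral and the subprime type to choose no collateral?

Under separation the lender infers type exactly: collateral → creditworthy (pays 304), no collateral → subprime (pays 228).
Creditworthy: collateral gives 304 − 43 = 261; no collateral gives 228 − 3 = 225. No deviation. ✓
Subprime: no collateral gives 228 − 4 = 224; collateral gives 304 − 148 = 156. No deviation. ✓
Neither type gains from mimicking the other.

Yes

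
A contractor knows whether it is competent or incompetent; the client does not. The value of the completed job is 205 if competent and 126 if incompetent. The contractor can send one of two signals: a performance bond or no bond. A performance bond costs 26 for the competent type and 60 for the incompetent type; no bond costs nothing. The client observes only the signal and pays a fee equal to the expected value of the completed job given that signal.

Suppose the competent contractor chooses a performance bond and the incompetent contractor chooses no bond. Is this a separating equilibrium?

If types separate, bond earns payment 205 and no bond earns 126.
Competent: bond gives 205 − 26 = 179; no bond gives 126 − 0 = 126. No deviation. ✓
Incompetent: no bond gives 126 − 0 = 126; bond gives 205 − 60 = 145. Would deviate. ✗

No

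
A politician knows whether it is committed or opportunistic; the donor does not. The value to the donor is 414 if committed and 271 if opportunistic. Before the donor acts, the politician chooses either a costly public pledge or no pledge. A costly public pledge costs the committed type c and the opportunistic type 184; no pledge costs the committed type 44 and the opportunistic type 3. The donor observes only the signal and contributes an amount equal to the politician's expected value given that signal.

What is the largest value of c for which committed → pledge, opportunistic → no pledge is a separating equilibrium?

Under separation: pledge → committed (pays 414); no pledge → opportunistic (pays 271).
Opportunistic: 271 − 3 = 268 ≥ 414 − 184 = 230. Holds regardless of c. ✓
Committed: 414 − c ≥ 271 − 44, so c ≤ 414 − 227 = 187.

187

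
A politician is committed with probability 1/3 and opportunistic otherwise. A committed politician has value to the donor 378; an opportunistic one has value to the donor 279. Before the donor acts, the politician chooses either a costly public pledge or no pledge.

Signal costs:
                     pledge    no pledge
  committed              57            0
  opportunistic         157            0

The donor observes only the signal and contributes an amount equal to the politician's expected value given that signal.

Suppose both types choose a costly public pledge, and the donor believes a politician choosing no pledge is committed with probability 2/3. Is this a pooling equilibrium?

On the equilibrium path (pledge) the donor holds the prior 1/3 and pays 1/3·378 + 2/3·279 = 312. Off-path (no pledge) belief 2/3 gives 2/3·378 + 1/3·279 = 345.
Committed: pledge gives 312 − 57 = 255; no pledge gives 345 − 0 = 345. Deviates. ✗
Opportunistic: pledge gives 312 − 157 = 155; no pledge gives 345 − 0 = 345. Deviates. ✗

No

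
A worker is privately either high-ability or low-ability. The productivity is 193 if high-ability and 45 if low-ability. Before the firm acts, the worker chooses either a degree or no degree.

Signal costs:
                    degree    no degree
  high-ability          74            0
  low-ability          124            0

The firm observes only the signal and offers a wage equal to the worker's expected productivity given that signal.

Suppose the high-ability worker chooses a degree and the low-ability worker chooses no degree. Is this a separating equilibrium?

No

Under separation the firm infers type exactly: degree → high-ability (pays 193), no degree → low-ability (pays 45).
High-ability: degree gives 193 − 74 = 119; no degree gives 45 − 0 = 45. No deviation. ✓
Low-ability: no degree gives 45 − 0 = 45; degree gives 193 − 124 = 69. Would deviate. ✗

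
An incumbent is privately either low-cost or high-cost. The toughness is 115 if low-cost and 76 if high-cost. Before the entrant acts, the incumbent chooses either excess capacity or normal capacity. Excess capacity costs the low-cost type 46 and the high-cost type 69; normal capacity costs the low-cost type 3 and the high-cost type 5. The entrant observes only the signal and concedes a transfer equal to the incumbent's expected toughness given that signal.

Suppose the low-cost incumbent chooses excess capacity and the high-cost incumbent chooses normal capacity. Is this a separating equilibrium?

Under separation the entrant infers type exactly: excess capacity → low-cost (pays 115), normal capacity → high-cost (pays 76).
Low-cost: excess capacity gives 115 − 46 = 69; normal capacity gives 76 − 3 = 73. Would deviate. ✗
High-cost: normal capacity gives 76 − 5 = 71; excess capacity gives 115 − 69 = 46. No deviation. ✓

No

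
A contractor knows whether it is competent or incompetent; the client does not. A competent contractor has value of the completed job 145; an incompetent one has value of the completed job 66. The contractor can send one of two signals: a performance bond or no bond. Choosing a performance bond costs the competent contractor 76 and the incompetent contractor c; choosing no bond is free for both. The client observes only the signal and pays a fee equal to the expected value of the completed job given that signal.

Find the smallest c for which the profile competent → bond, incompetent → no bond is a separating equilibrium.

79

Under separation: bond → competent (pays 145); no bond → incompetent (pays 66).
Competent: 145 − 76 = 69 ≥ 66 − 0 = 66. Holds regardless of c. ✓
Incompetent: 66 − 0 ≥ 145 − c, so c ≥ 145 − 66 = 79.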